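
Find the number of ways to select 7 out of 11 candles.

C(11,7) = 11!/(7! x (11-7)!).

Final answer: C(11,7) = 330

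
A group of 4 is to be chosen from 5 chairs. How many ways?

C(5,4) = 5!/(4! x (5-4)!).

Final answer: C(5,4) = 5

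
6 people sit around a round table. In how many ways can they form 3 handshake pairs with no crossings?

This is a standard Catalan-number count: the answer is C_n. Here n = 6/2 = 3.
Using C_0 = 1 and C_(k+1) = C_k x 2(2k+1)/(k+2), build up term by term: C_1=1, C_2=2, C_3=5.

Final answer: C_{3} = 5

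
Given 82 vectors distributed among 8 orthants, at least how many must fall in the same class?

By pigeonhole with 82 objects and 8 categories: ceiling(82/8).

Final answer: 11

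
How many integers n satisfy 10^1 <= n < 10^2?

First digit: 9 choices (1-9). Each of the remaining 1 digit: 10 choices.
Total: 9 x 10^1.

Final answer: 90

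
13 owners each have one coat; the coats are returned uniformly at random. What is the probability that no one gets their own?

D(n) = (n-1)(D(n-1) + D(n-2)), D(0)=1, D(1)=0.
Building up: D(2)=1, D(3)=2, D(4)=9, D(5)=44, D(6)=265, D(7)=1854, D(8)=14833, D(9)=133496, D(10)=1334961, D(11)=14684570, D(12)=176214841, D(13)=2290792932.
Total arrangements: 13! = 6227020800.
Probability = D(13)/13! = 63633137/172972800.

Final answer: D(13)/13! = 2290792932/6227020800 = 0.367879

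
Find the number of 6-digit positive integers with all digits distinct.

First digit: 9 (not 0). Second: 9 (not first). Third: 8, etc.
Total: 9 x 9 x 8 x 7 x 6 x 5.

Final answer: 136080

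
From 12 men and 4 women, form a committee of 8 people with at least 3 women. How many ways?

Sum over valid woman counts:
C(4,3)C(12,5) = 3168
C(4,4)C(12,4) = 495
Total: 3168 + 495.

Final answer: 3663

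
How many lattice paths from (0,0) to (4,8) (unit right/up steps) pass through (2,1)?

Paths (0,0)->(2,1): C(3,1) = 3.
Paths (2,1)->(4,8): C(9,7) = 36.
By multiplication principle: 3 x 36.

Final answer: 108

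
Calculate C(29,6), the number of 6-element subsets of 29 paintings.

C(29,6) = 29!/(6! x 23!).

Final answer: \binom{29}{6} = 475020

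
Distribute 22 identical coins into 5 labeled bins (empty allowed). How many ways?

Stars and bars: C(n+k-1, k-1) = C(26,4).

Final answer: C(26,4) = 14950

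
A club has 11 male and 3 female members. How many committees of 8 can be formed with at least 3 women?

Sum over valid woman counts:
C(3,3)C(11,5).

Final answer: 462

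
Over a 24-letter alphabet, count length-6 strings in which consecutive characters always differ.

First character: 24 choices. Each subsequent: 23 choices (must differ from the previous one).
Total: 24 x 23^5.

Final answer: 24 x 23^{5} = 154472232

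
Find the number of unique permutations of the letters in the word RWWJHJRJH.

Letters (H:2, J:3, R:2, W:2). Total letters: 9.
Permutations = 9!/(3! x 2! x 2! x 2!).

Final answer: 7560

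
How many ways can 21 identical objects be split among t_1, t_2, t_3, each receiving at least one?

Substitute t'_i = t_i - 1 (so t'_i >= 0). Then sum t'_i = 21 - 3 = 18.
Stars and bars: C(18+3-1, 3-1) = C(20,2).

Final answer: C(20,2) = 190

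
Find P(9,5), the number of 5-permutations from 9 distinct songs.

P(9,5) = 9!/(9-5)! = 9!/4!.

Final answer: P(9,5) = 15120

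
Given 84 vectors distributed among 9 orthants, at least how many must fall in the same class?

By pigeonhole with 84 objects and 9 categories: ceiling(84/9).

Final answer: 10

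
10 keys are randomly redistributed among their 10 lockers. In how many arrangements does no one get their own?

D(n) = (n-1)(D(n-1) + D(n-2)), D(0)=1, D(1)=0.
D(2) = 1 x (0 + 1) = 1
D(3) = 2 x (1 + 0) = 2
D(4) = 3 x (2 + 1) = 9
D(5) = 4 x (9 + 2) = 44
D(6) = 5 x (44 + 9) = 265
D(7) = 6 x (265 + 44) = 1854
D(8) = 7 x (1854 + 265) = 14833
D(9) = 8 x (14833 + 1854) = 133496
D(10) = 9 x (D(9) + D(8)) = 9 x (133496 + 14833)

Final answer: D(10) = 1334961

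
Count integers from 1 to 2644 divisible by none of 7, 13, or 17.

|div by 7|=377, |div by 13|=203, |div by 17|=155.
|div by 7&13|=29, |div by 7&17|=22, |div by 13&17|=11, |div by all|=1.
By inclusion-exclusion, divisible by at least one: 377+203+155-29-22-11+1 = 674.
Not divisible by any: 2644 - 674.

Final answer: 1970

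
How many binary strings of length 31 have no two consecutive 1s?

Let a(n) count valid strings. If the last bit is 0 the prefix is any valid string of length n-1; if it is 1 the string must end in 01 with a valid prefix of length n-2. So a(n) = a(n-1) + a(n-2), a(1)=2, a(2)=3.
Iterating the recurrence: a(1)=2, a(2)=3, a(3)=5, a(4)=8, a(5)=13, a(6)=21, a(7)=34, a(8)=55, a(9)=89, a(10)=144, a(11)=233, a(12)=377, a(13)=610, a(14)=987, a(15)=1597, a(16)=2584, a(17)=4181, a(18)=6765, a(19)=10946, a(20)=17711, a(21)=28657, a(22)=46368, a(23)=75025, a(24)=121393, a(25)=196418, a(26)=317811, a(27)=514229, a(28)=832040, a(29)=1346269, a(30)=2178309, a(31)=3524578.

Final answer: 3524578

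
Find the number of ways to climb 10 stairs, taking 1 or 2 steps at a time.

Condition on the final move: it is a 1-step (f(n-1) ways to get there) or a 2-step (f(n-2) ways), so f(n) = f(n-1) + f(n-2), with f(1)=1, f(2)=2.
Building up term by term: f(1)=1, f(2)=2, f(3)=3, f(4)=5, f(5)=8, f(6)=13, f(7)=21, f(8)=34, f(9)=55, f(10)=89.

Final answer: 89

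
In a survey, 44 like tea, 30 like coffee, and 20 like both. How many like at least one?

|A union B| = |A| + |B| - |A intersect B| = 44 + 30 - 20.

Final answer: 54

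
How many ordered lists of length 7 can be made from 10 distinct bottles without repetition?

P(10,7) = 10!/(10-7)! = 10!/3!.

Final answer: P(10,7) = 604800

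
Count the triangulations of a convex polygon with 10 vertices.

This is counted by the nth Catalan number C_n. Here n = 10 - 2 = 8.
Using C_0 = 1 and C_(k+1) = C_k x 2(2k+1)/(k+2), build up term by term: C_1=1, C_2=2, C_3=5, C_4=14, C_5=42, C_6=132, C_7=429, C_8=1430.

Final answer: C_{8} = 1430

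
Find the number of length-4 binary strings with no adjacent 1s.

Let a(n) count valid strings. If the last bit is 0 the prefix is any valid string of length n-1; if it is 1 the string must end in 01 with a valid prefix of length n-2. So a(n) = a(n-1) + a(n-2), a(1)=2, a(2)=3.
Iterating the recurrence: a(1)=2, a(2)=3, a(3)=5, a(4)=8.

Final answer: 8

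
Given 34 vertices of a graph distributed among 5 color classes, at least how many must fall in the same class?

By pigeonhole with 34 objects and 5 categories: ceiling(34/5).

Final answer: 7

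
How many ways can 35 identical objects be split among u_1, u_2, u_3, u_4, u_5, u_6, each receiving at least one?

Substitute u'_i = u_i - 1 (so u'_i >= 0). Then sum u'_i = 35 - 6 = 29.
Stars and bars: C(29+6-1, 6-1) = C(34,5).

Final answer: C(34,5) = 278256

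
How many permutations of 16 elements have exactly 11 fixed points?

Choose which 11 elements are fixed: C(16,11) = 4368.
Derange the remaining 5 using D(j) = (j-1)(D(j-1) + D(j-2)), D(0)=1, D(1)=0: D(2)=1, D(3)=2, D(4)=9, D(5)=44.
Total: 4368 x 44.

Final answer: C(16,11) D(5) = 192192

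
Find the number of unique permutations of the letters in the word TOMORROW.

Letters (M:1, O:3, R:2, T:1, W:1). Total letters: 8.
Permutations = 8!/(3! x 2!).

Final answer: 3360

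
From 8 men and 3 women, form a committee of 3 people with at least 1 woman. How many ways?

Sum over valid woman counts:
C(3,1)C(8,2) = 84
C(3,2)C(8,1) = 24
C(3,3)C(8,0) = 1
Total: 84 + 24 + 1.

Final answer: 109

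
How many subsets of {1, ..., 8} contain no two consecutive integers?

Condition on whether n belongs to the subset: if not, any valid subset of {1, ..., n-1} works (a(n-1)); if so, n-1 is excluded and the rest is a valid subset of {1, ..., n-2} (a(n-2)). Hence a(n) = a(n-1) + a(n-2), a(1)=2, a(2)=3.
Building up term by term: a(1)=2, a(2)=3, a(3)=5, a(4)=8, a(5)=13, a(6)=21, a(7)=34, a(8)=55.

Final answer: 55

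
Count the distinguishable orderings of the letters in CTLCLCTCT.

Letters (C:4, L:2, T:3). Total letters: 9.
Permutations = 9!/(4! x 3! x 2!).

Final answer: 1260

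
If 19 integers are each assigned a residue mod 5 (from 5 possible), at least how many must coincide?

There are 5 possible values for residue mod 5. With 19 integers and 5 categories, by pigeonhole: ceiling(19/5).

Final answer: 4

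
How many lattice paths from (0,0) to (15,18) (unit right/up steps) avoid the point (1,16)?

Total paths to (15,18): C(33,18) = 1037158320.
Paths through (1,16): C(17,16) x C(16,2) = 2040.
Avoiding (1,16): 1037158320 - 2040.

Final answer: 1037156280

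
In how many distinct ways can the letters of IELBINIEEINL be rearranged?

Letters (B:1, E:3, I:4, L:2, N:2). Total letters: 12.
Permutations = 12!/(4! x 3! x 2! x 2!).

Final answer: 831600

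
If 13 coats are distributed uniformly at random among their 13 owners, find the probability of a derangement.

Use the recurrence D(n) = (n-1)(D(n-1) + D(n-2)) with D(0)=1, D(1)=0.
Building up: D(2)=1, D(3)=2, D(4)=9, D(5)=44, D(6)=265, D(7)=1854, D(8)=14833, D(9)=133496, D(10)=1334961, D(11)=14684570, D(12)=176214841, D(13)=2290792932.
Total arrangements: 13! = 6227020800.
Probability = D(13)/13! = 63633137/172972800.

Final answer: D(13)/13! = 2290792932/6227020800 = 0.367879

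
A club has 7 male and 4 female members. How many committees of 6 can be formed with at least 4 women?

Sum over valid woman counts:
C(4,4)C(7,2).

Final answer: 21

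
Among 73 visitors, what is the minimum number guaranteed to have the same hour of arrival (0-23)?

There are 24 possible values for hour of arrival (0-23). With 73 visitors and 24 categories, by pigeonhole: ceiling(73/24).

Final answer: 4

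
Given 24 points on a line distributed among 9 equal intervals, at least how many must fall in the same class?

By pigeonhole with 24 objects and 9 categories: ceiling(24/9).

Final answer: 3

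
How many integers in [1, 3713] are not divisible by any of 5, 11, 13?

|div by 5|=742, |div by 11|=337, |div by 13|=285.
|div by 5&11|=67, |div by 5&13|=57, |div by 11&13|=25, |div by all|=5.
By inclusion-exclusion, divisible by at least one: 742+337+285-67-57-25+5 = 1220.
Not divisible by any: 3713 - 1220.

Final answer: 2493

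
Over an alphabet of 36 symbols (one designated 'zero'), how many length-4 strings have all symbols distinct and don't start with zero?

The leading digit has 35 choices (anything but zero); the next has 35 (anything but the first), then 34, and so on, one fewer each time.
Total: 35 x 35 x 34 x 33.

Final answer: 1374450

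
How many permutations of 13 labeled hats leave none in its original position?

D(n) = (n-1)(D(n-1) + D(n-2)), D(0)=1, D(1)=0.
D(2) = 1 x (0 + 1) = 1
D(3) = 2 x (1 + 0) = 2
D(4) = 3 x (2 + 1) = 9
D(5) = 4 x (9 + 2) = 44
D(6) = 5 x (44 + 9) = 265
D(7) = 6 x (265 + 44) = 1854
D(8) = 7 x (1854 + 265) = 14833
D(9) = 8 x (14833 + 1854) = 133496
D(10) = 9 x (133496 + 14833) = 1334961
D(11) = 10 x (1334961 + 133496) = 14684570
D(12) = 11 x (14684570 + 1334961) = 176214841
D(13) = 12 x (D(12) + D(11)) = 12 x (176214841 + 14684570)

Final answer: D(13) = 2290792932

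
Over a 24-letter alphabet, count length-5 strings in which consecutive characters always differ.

First character: 24 choices. Each subsequent: 23 choices (must differ from the previous one).
Total: 24 x 23^4.

Final answer: 24 x 23^{4} = 6716184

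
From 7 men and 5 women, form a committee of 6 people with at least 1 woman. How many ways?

Sum over valid woman counts:
C(5,1)C(7,5) = 105
C(5,2)C(7,4) = 350
C(5,3)C(7,3) = 350
C(5,4)C(7,2) = 105
C(5,5)C(7,1) = 7
Total: 105 + 350 + 350 + 105 + 7.

Final answer: 917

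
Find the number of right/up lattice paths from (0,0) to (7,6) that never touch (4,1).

Total paths to (7,6): C(13,6) = 1716.
Paths through (4,1): C(5,1) x C(8,5) = 280.
Avoiding (4,1): 1716 - 280.

Final answer: 1436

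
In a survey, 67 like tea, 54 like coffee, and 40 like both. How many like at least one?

|A union B| = |A| + |B| - |A intersect B| = 67 + 54 - 40.

Final answer: 81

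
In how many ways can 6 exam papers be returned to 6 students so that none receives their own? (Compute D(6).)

Use the recurrence D(n) = (n-1)(D(n-1) + D(n-2)) with D(0)=1, D(1)=0.
D(2) = 1 x (0 + 1) = 1
D(3) = 2 x (1 + 0) = 2
D(4) = 3 x (2 + 1) = 9
D(5) = 4 x (9 + 2) = 44
D(6) = 5 x (D(5) + D(4)) = 5 x (44 + 9)

Final answer: D(6) = 265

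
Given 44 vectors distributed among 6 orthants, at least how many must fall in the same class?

By pigeonhole with 44 objects and 6 categories: ceiling(44/6).

Final answer: 8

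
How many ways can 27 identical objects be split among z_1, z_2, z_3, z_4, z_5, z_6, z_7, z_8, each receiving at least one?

Substitute z'_i = z_i - 1 (so z'_i >= 0). Then sum z'_i = 27 - 8 = 19.
Stars and bars: C(19+8-1, 8-1) = C(26,7).

Final answer: C(26,7) = 657800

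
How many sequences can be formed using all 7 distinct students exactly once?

The number of ways to arrange 7 distinct objects is 7!.

Final answer: 7! = 5040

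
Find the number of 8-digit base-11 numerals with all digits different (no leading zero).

First digit: 10 (nonzero). Second: 10 (not first). Third: 9, etc.
Total: 10 x 10 x 9 x 8 x 7 x 6 x 5 x 4.

Final answer: 6048000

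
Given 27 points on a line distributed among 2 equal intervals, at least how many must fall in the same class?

By pigeonhole with 27 objects and 2 categories: ceiling(27/2).

Final answer: 14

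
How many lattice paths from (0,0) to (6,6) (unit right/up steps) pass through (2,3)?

Paths (0,0)->(2,3): C(5,3) = 10.
Paths (2,3)->(6,6): C(7,3) = 35.
By multiplication principle: 10 x 35.

Final answer: 350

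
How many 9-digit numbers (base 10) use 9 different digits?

First digit: 9 (not 0). Second: 9 (not first). Third: 8, etc.
Total: 9 x 9 x 8 x 7 x 6 x 5 x 4 x 3 x 2.

Final answer: 3265920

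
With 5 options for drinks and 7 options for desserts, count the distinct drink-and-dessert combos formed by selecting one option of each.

By the multiplication principle: 5 x 7.

Final answer: 35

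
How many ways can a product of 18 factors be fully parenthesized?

This is counted by the nth Catalan number C_n. Here n = 18 - 1 = 17.
C_n = C(2n,n)/(n+1), so C_{17} = C(34,17)/18 = 2333606220/18.

Final answer: C_{17} = 129644790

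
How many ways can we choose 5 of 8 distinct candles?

C(8,5) = 8!/(5! x (8-5)!).

Final answer: C(8,5) = 56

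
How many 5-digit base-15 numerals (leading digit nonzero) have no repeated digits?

The leading digit has 14 choices (anything but zero); the next has 14 (anything but the first), then 13, and so on, one fewer each time.
Total: 14 x 14 x 13 x 12 x 11.

Final answer: 336336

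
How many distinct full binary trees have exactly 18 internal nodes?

The structures are counted by the Catalan number C_n. Here n = 18.
Using C_0 = 1 and C_(k+1) = C_k x 2(2k+1)/(k+2), build up term by term: C_1=1, C_2=2, C_3=5, C_4=14, C_5=42, C_6=132, C_7=429, C_8=1430, C_9=4862, C_10=16796, C_11=58786, C_12=208012, C_13=742900, C_14=2674440, C_15=9694845, C_16=35357670, C_17=129644790, C_18=477638700.

Final answer: C_{18} = 477638700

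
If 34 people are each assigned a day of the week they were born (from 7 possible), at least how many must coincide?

There are 7 possible values for day of the week they were born. With 34 people and 7 categories, by pigeonhole: ceiling(34/7).

Final answer: 5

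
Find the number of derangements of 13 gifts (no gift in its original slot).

D(n) = (n-1)(D(n-1) + D(n-2)), D(0)=1, D(1)=0.
D(2) = 1 x (0 + 1) = 1
D(3) = 2 x (1 + 0) = 2
D(4) = 3 x (2 + 1) = 9
D(5) = 4 x (9 + 2) = 44
D(6) = 5 x (44 + 9) = 265
D(7) = 6 x (265 + 44) = 1854
D(8) = 7 x (1854 + 265) = 14833
D(9) = 8 x (14833 + 1854) = 133496
D(10) = 9 x (133496 + 14833) = 1334961
D(11) = 10 x (1334961 + 133496) = 14684570
D(12) = 11 x (14684570 + 1334961) = 176214841
D(13) = 12 x (D(12) + D(11)) = 12 x (176214841 + 14684570)

Final answer: D(13) = 2290792932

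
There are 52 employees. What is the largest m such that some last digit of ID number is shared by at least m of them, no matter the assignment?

There are 10 possible values for last digit of ID number. With 52 employees and 10 categories, by pigeonhole: ceiling(52/10).

Final answer: 6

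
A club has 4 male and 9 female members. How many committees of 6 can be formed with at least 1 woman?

Sum over valid woman counts:
C(9,2)C(4,4) = 36
C(9,3)C(4,3) = 336
C(9,4)C(4,2) = 756
C(9,5)C(4,1) = 504
C(9,6)C(4,0) = 84
Total: 36 + 336 + 756 + 504 + 84.

Final answer: 1716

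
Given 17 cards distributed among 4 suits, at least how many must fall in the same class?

By pigeonhole with 17 objects and 4 categories: ceiling(17/4).

Final answer: 5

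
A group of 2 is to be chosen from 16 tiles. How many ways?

C(16,2) = 16!/(2! x (16-2)!).

Final answer: C(16,2) = 120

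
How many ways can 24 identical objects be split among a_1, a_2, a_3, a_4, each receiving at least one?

Substitute a'_i = a_i - 1 (so a'_i >= 0). Then sum a'_i = 24 - 4 = 20.
Stars and bars: C(20+4-1, 4-1) = C(23,3).

Final answer: C(23,3) = 1771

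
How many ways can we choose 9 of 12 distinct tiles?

C(12,9) = 12!/(9! x 3!).

Final answer: \binom{12}{9} = 220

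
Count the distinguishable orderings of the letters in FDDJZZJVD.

Letters (D:3, F:1, J:2, V:1, Z:2). Total letters: 9.
Permutations = 9!/(3! x 2! x 2!).

Final answer: 15120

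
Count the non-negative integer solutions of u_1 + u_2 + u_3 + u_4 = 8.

Stars and bars with 8 stars and 3 bars:
C(8+4-1, 4-1) = C(11,3).

Final answer: C(11,3) = 165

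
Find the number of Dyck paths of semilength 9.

Total monotonic paths to (9,9): C(18,9) = 48620.
Reflecting each bad path at its first crossing gives a bijection with paths to (8,10): C(18,10) = 43758.
Valid Dyck paths: 48620 - 43758.
(Check: C(18,9) - C(18,10) = C(18,9)/10, the Catalan number C_{9}.)

Final answer: C_{9} = 4862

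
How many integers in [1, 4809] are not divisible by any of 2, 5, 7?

|div by 2|=2404, |div by 5|=961, |div by 7|=687.
|div by 2&5|=480, |div by 2&7|=343, |div by 5&7|=137, |div by all|=68.
By inclusion-exclusion, divisible by at least one: 2404+961+687-480-343-137+68 = 3160.
Not divisible by any: 4809 - 3160.

Final answer: 1649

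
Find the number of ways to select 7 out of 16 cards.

C(16,7) = 16!/(7! x (16-7)!).

Final answer: C(16,7) = 11440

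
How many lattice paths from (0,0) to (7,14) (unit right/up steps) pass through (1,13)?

Paths (0,0)->(1,13): C(14,13) = 14.
Paths (1,13)->(7,14): C(7,1) = 7.
By multiplication principle: 14 x 7.

Final answer: 98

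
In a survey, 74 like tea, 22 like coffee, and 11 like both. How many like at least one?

|A union B| = |A| + |B| - |A intersect B| = 74 + 22 - 11.

Final answer: 85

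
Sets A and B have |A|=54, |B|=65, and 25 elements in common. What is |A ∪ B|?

|A union B| = |A| + |B| - |A intersect B| = 54 + 65 - 25.

Final answer: 94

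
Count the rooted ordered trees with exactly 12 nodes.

This is a standard Catalan-number count: the answer is C_n. Here n = 12 - 1 = 11.
C_n = (2n)!/(n!(n+1)!), so C_{11} = 22!/(11! x 12!) = C(22,11)/12 = 705432/12.

Final answer: C_{11} = 58786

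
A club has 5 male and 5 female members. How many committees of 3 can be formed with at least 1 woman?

Sum over valid woman counts:
C(5,1)C(5,2) = 50
C(5,2)C(5,1) = 50
C(5,3)C(5,0) = 10
Total: 50 + 50 + 10.

Final answer: 110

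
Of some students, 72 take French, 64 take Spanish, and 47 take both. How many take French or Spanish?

|A union B| = |A| + |B| - |A intersect B| = 72 + 64 - 47.

Final answer: 89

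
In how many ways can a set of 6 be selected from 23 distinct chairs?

C(23,6) = 23!/(6! x (23-6)!).

Final answer: C(23,6) = 100947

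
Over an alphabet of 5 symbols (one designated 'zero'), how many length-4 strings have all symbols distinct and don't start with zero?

The leading digit has 4 choices (anything but zero); the next has 4 (anything but the first), then 3, and so on, one fewer each time.
Total: 4 x 4 x 3 x 2.

Final answer: 96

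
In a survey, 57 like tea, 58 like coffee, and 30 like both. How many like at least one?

|A union B| = |A| + |B| - |A intersect B| = 57 + 58 - 30.

Final answer: 85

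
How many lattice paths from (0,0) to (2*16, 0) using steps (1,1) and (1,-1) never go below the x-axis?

Total monotonic paths to (16,16): C(32,16) = 601080390.
Reflecting each bad path at its first crossing gives a bijection with paths to (15,17): C(32,17) = 565722720.
Valid Dyck paths: 601080390 - 565722720.
(This is the Catalan number C_{16}.)

Final answer: C_{16} = 35357670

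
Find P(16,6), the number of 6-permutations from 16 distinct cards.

P(16,6) = 16!/(16-6)! = 16!/10!.

Final answer: P(16,6) = 5765760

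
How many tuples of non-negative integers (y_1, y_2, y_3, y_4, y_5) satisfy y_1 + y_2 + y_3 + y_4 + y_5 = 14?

Stars and bars with 14 stars and 4 bars:
C(14+5-1, 5-1) = C(18,4).

Final answer: C(18,4) = 3060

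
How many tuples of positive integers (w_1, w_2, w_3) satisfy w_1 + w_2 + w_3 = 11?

Substitute w'_i = w_i - 1 (so w'_i >= 0). Then sum w'_i = 11 - 3 = 8.
Stars and bars: C(8+3-1, 3-1) = C(10,2).

Final answer: C(10,2) = 45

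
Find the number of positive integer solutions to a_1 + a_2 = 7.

Substitute a'_i = a_i - 1 (so a'_i >= 0). Then sum a'_i = 7 - 2 = 5.
Stars and bars: C(5+2-1, 2-1) = C(6,1).

Final answer: C(6,1) = 6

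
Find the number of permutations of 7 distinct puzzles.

The number of ways to arrange 7 distinct objects is 7!.

Final answer: 7! = 5040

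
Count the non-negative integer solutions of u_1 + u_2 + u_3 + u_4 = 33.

Stars and bars with 33 stars and 3 bars:
C(33+4-1, 4-1) = C(36,3).

Final answer: C(36,3) = 7140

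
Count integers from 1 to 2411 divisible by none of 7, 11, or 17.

|div by 7|=344, |div by 11|=219, |div by 17|=141.
|div by 7&11|=31, |div by 7&17|=20, |div by 11&17|=12, |div by all|=1.
By inclusion-exclusion, divisible by at least one: 344+219+141-31-20-12+1 = 642.
Not divisible by any: 2411 - 642.

Final answer: 1769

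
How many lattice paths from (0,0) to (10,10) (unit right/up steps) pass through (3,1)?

Paths (0,0)->(3,1): C(4,1) = 4.
Paths (3,1)->(10,10): C(16,9) = 11440.
By multiplication principle: 4 x 11440.

Final answer: 45760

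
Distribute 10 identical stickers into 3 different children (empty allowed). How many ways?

Stars and bars: C(n+k-1, k-1) = C(12,2).

Final answer: C(12,2) = 66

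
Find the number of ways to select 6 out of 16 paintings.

C(16,6) = 16!/(6! x (16-6)!).

Final answer: C(16,6) = 8008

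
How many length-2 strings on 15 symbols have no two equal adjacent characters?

First character: 15 choices. Each subsequent: 14 choices (must differ from the previous one).
Total: 15 x 14^1.

Final answer: 15 x 14^{1} = 210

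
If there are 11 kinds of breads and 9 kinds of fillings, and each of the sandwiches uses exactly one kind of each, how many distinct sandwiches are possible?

By the multiplication principle: 11 x 9.

Final answer: 99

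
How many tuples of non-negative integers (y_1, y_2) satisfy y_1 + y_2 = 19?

Stars and bars with 19 stars and 1 bars:
C(19+2-1, 2-1) = C(20,1).

Final answer: C(20,1) = 20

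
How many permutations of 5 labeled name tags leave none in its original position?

Use the recurrence D(n) = (n-1)(D(n-1) + D(n-2)) with D(0)=1, D(1)=0.
D(2) = 1 x (0 + 1) = 1
D(3) = 2 x (1 + 0) = 2
D(4) = 3 x (2 + 1) = 9
D(5) = 4 x (D(4) + D(3)) = 4 x (9 + 2)

Final answer: D(5) = 44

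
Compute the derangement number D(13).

Derangements satisfy D(n) = (n-1)(D(n-1) + D(n-2)), starting from D(0)=1, D(1)=0.
D(2) = 1 x (0 + 1) = 1
D(3) = 2 x (1 + 0) = 2
D(4) = 3 x (2 + 1) = 9
D(5) = 4 x (9 + 2) = 44
D(6) = 5 x (44 + 9) = 265
D(7) = 6 x (265 + 44) = 1854
D(8) = 7 x (1854 + 265) = 14833
D(9) = 8 x (14833 + 1854) = 133496
D(10) = 9 x (133496 + 14833) = 1334961
D(11) = 10 x (1334961 + 133496) = 14684570
D(12) = 11 x (14684570 + 1334961) = 176214841
D(13) = 12 x (D(12) + D(11)) = 12 x (176214841 + 14684570)

Final answer: D(13) = 2290792932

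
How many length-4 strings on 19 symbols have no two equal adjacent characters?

First character: 19 choices. Each subsequent: 18 choices (must differ from the previous one).
Total: 19 x 18^3.

Final answer: 19 x 18^{3} = 110808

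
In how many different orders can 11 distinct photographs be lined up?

The number of ways to arrange 11 distinct objects is 11!.

Final answer: 11! = 39916800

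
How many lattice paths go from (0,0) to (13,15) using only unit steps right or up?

Each path has 13 right steps and 15 up steps in some order (28 steps total).
Choose which 15 of the 28 steps are up: C(28,15).

Final answer: C(28,15) = 37442160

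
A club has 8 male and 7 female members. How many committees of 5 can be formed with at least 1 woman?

Sum over valid woman counts:
C(7,1)C(8,4) = 490
C(7,2)C(8,3) = 1176
C(7,3)C(8,2) = 980
C(7,4)C(8,1) = 280
C(7,5)C(8,0) = 21
Total: 490 + 1176 + 980 + 280 + 21.

Final answer: 2947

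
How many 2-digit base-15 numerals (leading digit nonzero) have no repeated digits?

The leading digit has 14 choices (anything but zero); the next has 14 (anything but the first), then 13, and so on, one fewer each time.
Total: 14 x 14.

Final answer: 196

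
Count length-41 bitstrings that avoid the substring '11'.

Let a(n) count valid strings. If the last bit is 0 the prefix is any valid string of length n-1; if it is 1 the string must end in 01 with a valid prefix of length n-2. So a(n) = a(n-1) + a(n-2), a(1)=2, a(2)=3.
Building up term by term: a(1)=2, a(2)=3, a(3)=5, a(4)=8, a(5)=13, a(6)=21, a(7)=34, a(8)=55, a(9)=89, a(10)=144, a(11)=233, a(12)=377, a(13)=610, a(14)=987, a(15)=1597, a(16)=2584, a(17)=4181, a(18)=6765, a(19)=10946, a(20)=17711, a(21)=28657, a(22)=46368, a(23)=75025, a(24)=121393, a(25)=196418, a(26)=317811, a(27)=514229, a(28)=832040, a(29)=1346269, a(30)=2178309, a(31)=3524578, a(32)=5702887, a(33)=9227465, a(34)=14930352, a(35)=24157817, a(36)=39088169, a(37)=63245986, a(38)=102334155, a(39)=165580141, a(40)=267914296, a(41)=433494437.

Final answer: 433494437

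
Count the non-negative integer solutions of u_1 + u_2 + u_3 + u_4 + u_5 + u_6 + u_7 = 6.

Stars and bars with 6 stars and 6 bars:
C(6+7-1, 7-1) = C(12,6).

Final answer: C(12,6) = 924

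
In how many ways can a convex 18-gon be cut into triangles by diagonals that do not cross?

This is a standard Catalan-number count: the answer is C_n. Here n = 18 - 2 = 16.
Using C_0 = 1 and C_(k+1) = C_k x 2(2k+1)/(k+2), build up term by term: C_1=1, C_2=2, C_3=5, C_4=14, C_5=42, C_6=132, C_7=429, C_8=1430, C_9=4862, C_10=16796, C_11=58786, C_12=208012, C_13=742900, C_14=2674440, C_15=9694845, C_16=35357670.

Final answer: C_{16} = 35357670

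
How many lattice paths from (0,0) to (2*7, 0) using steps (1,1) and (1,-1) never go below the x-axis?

Total monotonic paths to (7,7): C(14,7) = 3432.
Reflecting each bad path at its first crossing gives a bijection with paths to (6,8): C(14,8) = 3003.
Valid Dyck paths: 3432 - 3003.
(Check: C(14,7) - C(14,8) = C(14,7)/8, the Catalan number C_{7}.)

Final answer: C_{7} = 429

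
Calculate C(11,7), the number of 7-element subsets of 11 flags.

C(11,7) = 11!/(7! x 4!).

Final answer: \binom{11}{7} = 330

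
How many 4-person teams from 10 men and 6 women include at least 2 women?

Sum over valid woman counts:
C(6,2)C(10,2) = 675
C(6,3)C(10,1) = 200
C(6,4)C(10,0) = 15
Total: 675 + 200 + 15.

Final answer: 890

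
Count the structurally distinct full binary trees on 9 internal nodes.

This is a standard Catalan-number count: the answer is C_n. Here n = 9.
C_n = C(2n,n) - C(2n,n+1), so C_{9} = C(18,9) - C(18,10) = 48620 - 43758.

Final answer: C_{9} = 4862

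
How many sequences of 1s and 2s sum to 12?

Let f(n) be the number of climbs. Removing the last move (1 or 2 steps) gives f(n) = f(n-1) + f(n-2); base cases f(1)=1, f(2)=2.
Iterating the recurrence: f(1)=1, f(2)=2, f(3)=3, f(4)=5, f(5)=8, f(6)=13, f(7)=21, f(8)=34, f(9)=55, f(10)=89, f(11)=144, f(12)=233.

Final answer: 233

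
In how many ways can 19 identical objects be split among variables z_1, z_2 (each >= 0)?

Stars and bars with 19 stars and 1 bars:
C(19+2-1, 2-1) = C(20,1).

Final answer: C(20,1) = 20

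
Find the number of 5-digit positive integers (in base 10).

First digit: 9 choices (1-9). Each of the remaining 4 digits: 10 choices.
Total: 9 x 10^4.

Final answer: 90000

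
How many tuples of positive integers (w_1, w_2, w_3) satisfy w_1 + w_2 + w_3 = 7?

Substitute w'_i = w_i - 1 (so w'_i >= 0). Then sum w'_i = 7 - 3 = 4.
Stars and bars: C(4+3-1, 3-1) = C(6,2).

Final answer: C(6,2) = 15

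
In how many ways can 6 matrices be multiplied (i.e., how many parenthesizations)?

This is counted by the nth Catalan number C_n. Here n = 6 - 1 = 5.
C_n = (2n)!/(n!(n+1)!), so C_{5} = 10!/(5! x 6!) = C(10,5)/6 = 252/6.

Final answer: C_{5} = 42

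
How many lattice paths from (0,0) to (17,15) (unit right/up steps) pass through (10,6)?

Paths (0,0)->(10,6): C(16,6) = 8008.
Paths (10,6)->(17,15): C(16,9) = 11440.
By multiplication principle: 8008 x 11440.

Final answer: 91611520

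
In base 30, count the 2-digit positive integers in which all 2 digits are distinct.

The leading digit has 29 choices (anything but zero); the next has 29 (anything but the first), then 28, and so on, one fewer each time.
Total: 29 x 29.

Final answer: 841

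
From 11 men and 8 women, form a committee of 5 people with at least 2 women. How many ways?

Sum over valid woman counts:
C(8,2)C(11,3) = 4620
C(8,3)C(11,2) = 3080
C(8,4)C(11,1) = 770
C(8,5)C(11,0) = 56
Total: 4620 + 3080 + 770 + 56.

Final answer: 8526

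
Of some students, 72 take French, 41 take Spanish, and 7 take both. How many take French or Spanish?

|A union B| = |A| + |B| - |A intersect B| = 72 + 41 - 7.

Final answer: 106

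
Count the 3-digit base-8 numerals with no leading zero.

Leading digit: 7 options (nonzero). Other 2 digit(s): 8 options each.
Total: 7 x 8^2.

Final answer: 448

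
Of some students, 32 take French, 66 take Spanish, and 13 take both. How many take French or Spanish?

|A union B| = |A| + |B| - |A intersect B| = 32 + 66 - 13.

Final answer: 85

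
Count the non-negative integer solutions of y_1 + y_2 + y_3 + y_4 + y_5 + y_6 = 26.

Stars and bars with 26 stars and 5 bars:
C(26+6-1, 6-1) = C(31,5).

Final answer: C(31,5) = 169911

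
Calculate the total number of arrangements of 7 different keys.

The number of ways to arrange 7 distinct objects is 7!.

Final answer: 7! = 5040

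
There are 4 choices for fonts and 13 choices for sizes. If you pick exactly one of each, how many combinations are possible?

By the multiplication principle: 4 x 13.

Final answer: 52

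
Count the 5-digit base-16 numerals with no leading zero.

In base 16, the leading digit has 15 choices (1..15); each of the remaining 4 digits has 16 choices.
Total: 15 x 16^4.

Final answer: 983040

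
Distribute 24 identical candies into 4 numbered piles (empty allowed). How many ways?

Stars and bars: C(n+k-1, k-1) = C(27,3).

Final answer: C(27,3) = 2925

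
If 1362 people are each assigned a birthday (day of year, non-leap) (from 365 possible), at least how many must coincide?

There are 365 possible values for birthday (day of year, non-leap). With 1362 people and 365 categories, by pigeonhole: ceiling(1362/365).

Final answer: 4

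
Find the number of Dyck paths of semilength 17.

Total monotonic paths to (17,17): C(34,17) = 2333606220.
By the reflection principle, paths that go above the diagonal number C(34,18) = 2203961430.
Valid Dyck paths: 2333606220 - 2203961430.
(Check: C(34,17) - C(34,18) = C(34,17)/18, the Catalan number C_{17}.)

Final answer: C_{17} = 129644790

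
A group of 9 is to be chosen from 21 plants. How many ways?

C(21,9) = 21!/(9! x 12!).

Final answer: \binom{21}{9} = 293930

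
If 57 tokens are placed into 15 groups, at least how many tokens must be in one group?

By the pigeonhole principle: ceiling(57/15).

Final answer: 4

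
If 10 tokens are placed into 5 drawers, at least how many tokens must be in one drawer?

By the pigeonhole principle: ceiling(10/5).

Final answer: 2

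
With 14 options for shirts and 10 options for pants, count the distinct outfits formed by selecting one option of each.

By the multiplication principle: 14 x 10.

Final answer: 140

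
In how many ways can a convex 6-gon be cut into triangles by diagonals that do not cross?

This is counted by the nth Catalan number C_n. Here n = 6 - 2 = 4.
Using C_0 = 1 and C_(k+1) = C_k x 2(2k+1)/(k+2), build up term by term: C_1=1, C_2=2, C_3=5, C_4=14.

Final answer: C_{4} = 14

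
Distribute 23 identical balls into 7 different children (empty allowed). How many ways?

Stars and bars: C(n+k-1, k-1) = C(29,6).

Final answer: C(29,6) = 475020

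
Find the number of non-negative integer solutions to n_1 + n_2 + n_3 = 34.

Stars and bars with 34 stars and 2 bars:
C(34+3-1, 3-1) = C(36,2).

Final answer: C(36,2) = 630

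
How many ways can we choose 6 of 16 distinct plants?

C(16,6) = 16!/(6! x (16-6)!).

Final answer: C(16,6) = 8008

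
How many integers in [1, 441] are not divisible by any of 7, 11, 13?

|div by 7|=63, |div by 11|=40, |div by 13|=33.
|div by 7&11|=5, |div by 7&13|=4, |div by 11&13|=3, |div by all|=0.
By inclusion-exclusion, divisible by at least one: 63+40+33-5-4-3+0 = 124.
Not divisible by any: 441 - 124.

Final answer: 317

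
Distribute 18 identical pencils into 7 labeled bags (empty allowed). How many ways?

Stars and bars: C(n+k-1, k-1) = C(24,6).

Final answer: C(24,6) = 134596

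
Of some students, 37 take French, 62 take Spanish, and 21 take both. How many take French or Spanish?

|A union B| = |A| + |B| - |A intersect B| = 37 + 62 - 21.

Final answer: 78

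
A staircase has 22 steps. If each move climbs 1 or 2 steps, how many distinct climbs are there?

Let f(n) be the number of climbs. Removing the last move (1 or 2 steps) gives f(n) = f(n-1) + f(n-2); base cases f(1)=1, f(2)=2.
Iterating the recurrence: f(1)=1, f(2)=2, f(3)=3, f(4)=5, f(5)=8, f(6)=13, f(7)=21, f(8)=34, f(9)=55, f(10)=89, f(11)=144, f(12)=233, f(13)=377, f(14)=610, f(15)=987, f(16)=1597, f(17)=2584, f(18)=4181, f(19)=6765, f(20)=10946, f(21)=17711, f(22)=28657.

Final answer: 28657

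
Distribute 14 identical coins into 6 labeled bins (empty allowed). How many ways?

Stars and bars: C(n+k-1, k-1) = C(19,5).

Final answer: C(19,5) = 11628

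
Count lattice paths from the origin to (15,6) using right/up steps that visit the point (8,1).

Paths (0,0)->(8,1): C(9,1) = 9.
Paths (8,1)->(15,6): C(12,5) = 792.
By multiplication principle: 9 x 792.

Final answer: 7128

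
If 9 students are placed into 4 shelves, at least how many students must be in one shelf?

By the pigeonhole principle: ceiling(9/4).

Final answer: 3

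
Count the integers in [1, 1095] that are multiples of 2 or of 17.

Multiples of 2: 547. Multiples of 17: 64. Of both (lcm=34): 32.
By inclusion-exclusion: 547 + 64 - 32.

Final answer: 579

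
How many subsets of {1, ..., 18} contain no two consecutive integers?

Let a(n) count such subsets of {1, ..., n}. Either n is excluded (a(n-1) ways) or n is included, forcing n-1 out (a(n-2) ways), so a(n) = a(n-1) + a(n-2) with a(1)=2, a(2)=3.
Iterating the recurrence: a(1)=2, a(2)=3, a(3)=5, a(4)=8, a(5)=13, a(6)=21, a(7)=34, a(8)=55, a(9)=89, a(10)=144, a(11)=233, a(12)=377, a(13)=610, a(14)=987, a(15)=1597, a(16)=2584, a(17)=4181, a(18)=6765.

Final answer: 6765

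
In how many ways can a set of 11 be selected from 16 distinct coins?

C(16,11) = 16!/(11! x 5!).

Final answer: \binom{16}{11} = 4368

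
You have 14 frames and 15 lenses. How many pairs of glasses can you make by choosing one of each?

By the multiplication principle: 14 x 15.

Final answer: 210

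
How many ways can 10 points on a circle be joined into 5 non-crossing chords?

This is counted by the nth Catalan number C_n. Here n = 10/2 = 5.
Using C_0 = 1 and C_(k+1) = C_k x 2(2k+1)/(k+2), build up term by term: C_1=1, C_2=2, C_3=5, C_4=14, C_5=42.

Final answer: C_{5} = 42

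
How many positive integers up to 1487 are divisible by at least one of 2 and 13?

Multiples of 2: 743. Multiples of 13: 114. Of both (lcm=26): 57.
By inclusion-exclusion: 743 + 114 - 57.

Final answer: 800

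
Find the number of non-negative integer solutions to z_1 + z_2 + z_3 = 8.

Stars and bars with 8 stars and 2 bars:
C(8+3-1, 3-1) = C(10,2).

Final answer: C(10,2) = 45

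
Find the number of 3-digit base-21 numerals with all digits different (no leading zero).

The leading digit has 20 choices (anything but zero); the next has 20 (anything but the first), then 19, and so on, one fewer each time.
Total: 20 x 20 x 19.

Final answer: 7600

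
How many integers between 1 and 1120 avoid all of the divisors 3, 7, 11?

|div by 3|=373, |div by 7|=160, |div by 11|=101.
|div by 3&7|=53, |div by 3&11|=33, |div by 7&11|=14, |div by all|=4.
By inclusion-exclusion, divisible by at least one: 373+160+101-53-33-14+4 = 538.
Not divisible by any: 1120 - 538.

Final answer: 582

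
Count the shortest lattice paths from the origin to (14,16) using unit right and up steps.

Each path has 14 right steps and 16 up steps in some order (30 steps total).
Choose which 16 of the 30 steps are up: C(30,16).

Final answer: C(30,16) = 145422675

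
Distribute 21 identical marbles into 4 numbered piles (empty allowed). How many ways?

Stars and bars: C(n+k-1, k-1) = C(24,3).

Final answer: C(24,3) = 2024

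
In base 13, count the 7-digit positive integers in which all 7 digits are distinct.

The leading digit has 12 choices (anything but zero); the next has 12 (anything but the first), then 11, and so on, one fewer each time.
Total: 12 x 12 x 11 x 10 x 9 x 8 x 7.

Final answer: 7983360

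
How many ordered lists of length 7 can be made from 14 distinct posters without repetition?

P(14,7) = 14!/(14-7)! = 14!/7!.

Final answer: P(14,7) = 17297280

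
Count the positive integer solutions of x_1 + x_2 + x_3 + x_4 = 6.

Substitute x'_i = x_i - 1 (so x'_i >= 0). Then sum x'_i = 6 - 4 = 2.
Stars and bars: C(2+4-1, 4-1) = C(5,3).

Final answer: C(5,3) = 10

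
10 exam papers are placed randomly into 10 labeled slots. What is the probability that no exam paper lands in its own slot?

D(n) = (n-1)(D(n-1) + D(n-2)), D(0)=1, D(1)=0.
Building up: D(2)=1, D(3)=2, D(4)=9, D(5)=44, D(6)=265, D(7)=1854, D(8)=14833, D(9)=133496, D(10)=1334961.
Total arrangements: 10! = 3628800.
Probability = D(10)/10! = 16481/44800.

Final answer: D(10)/10! = 1334961/3628800 = 0.367879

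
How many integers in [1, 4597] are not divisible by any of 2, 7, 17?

|div by 2|=2298, |div by 7|=656, |div by 17|=270.
|div by 2&7|=328, |div by 2&17|=135, |div by 7&17|=38, |div by all|=19.
By inclusion-exclusion, divisible by at least one: 2298+656+270-328-135-38+19 = 2742.
Not divisible by any: 4597 - 2742.

Final answer: 1855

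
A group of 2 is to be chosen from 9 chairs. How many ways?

C(9,2) = 9!/(2! x (9-2)!).

Final answer: C(9,2) = 36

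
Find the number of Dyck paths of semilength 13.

Total monotonic paths to (13,13): C(26,13) = 10400600.
A path is bad iff it touches y = x + 1; reflecting its initial segment maps bad paths bijectively onto all paths to (12,14), of which there are C(26,14) = 9657700.
Valid Dyck paths: 10400600 - 9657700.
(These counts are the Catalan numbers.)

Final answer: C_{13} = 742900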